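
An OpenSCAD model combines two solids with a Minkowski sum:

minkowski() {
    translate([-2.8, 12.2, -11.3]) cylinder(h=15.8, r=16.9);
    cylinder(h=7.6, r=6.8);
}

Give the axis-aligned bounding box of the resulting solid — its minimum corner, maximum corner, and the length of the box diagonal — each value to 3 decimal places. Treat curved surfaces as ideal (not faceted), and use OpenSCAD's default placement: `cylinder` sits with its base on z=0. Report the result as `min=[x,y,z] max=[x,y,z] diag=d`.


min=[-26.500,-11.500,-11.300] max=[20.900,35.900,12.100] diag=71.001

A = translate([-2.8, 12.2, -11.3]) cylinder(h=15.8, r=16.9) → bbox [-19.7,-4.7,-11.3] .. [14.1,29.1,4.5]
B = cylinder(h=7.6, r=6.8) → bbox [-6.8,-6.8,0] .. [6.8,6.8,7.6]
lo = A.lo+B.lo = [-19.7-6.8, -4.7-6.8, -11.3+0] = [-26.500,-11.500,-11.300]
hi = A.hi+B.hi = [14.1+6.8, 29.1+6.8, 4.5+7.6] = [20.900,35.900,12.100]
diag = √(47.4²+47.4²+23.4²) = √5041.08 = 71.001


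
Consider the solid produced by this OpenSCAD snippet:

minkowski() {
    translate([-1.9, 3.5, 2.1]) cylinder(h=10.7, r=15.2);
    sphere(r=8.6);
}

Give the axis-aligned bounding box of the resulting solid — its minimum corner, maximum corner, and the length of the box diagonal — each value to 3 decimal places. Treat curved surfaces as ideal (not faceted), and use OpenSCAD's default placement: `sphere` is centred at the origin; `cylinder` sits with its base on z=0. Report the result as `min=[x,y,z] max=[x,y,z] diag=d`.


A = translate([-1.9, 3.5, 2.1]) cylinder(h=10.7, r=15.2) → bbox [-17.1,-11.7,2.1] .. [13.3,18.7,12.8]
B = sphere(r=8.6) → bbox [-8.6,-8.6,-8.6] .. [8.6,8.6,8.6]
lo = A.lo+B.lo = [-17.1-8.6, -11.7-8.6, 2.1-8.6] = [-25.700,-20.300,-6.500]
hi = A.hi+B.hi = [13.3+8.6, 18.7+8.6, 12.8+8.6] = [21.900,27.300,21.400]
diag = √(47.6²+47.6²+27.9²) = √5309.93 = 72.869

min=[-25.700,-20.300,-6.500] max=[21.900,27.300,21.400] diag=72.869


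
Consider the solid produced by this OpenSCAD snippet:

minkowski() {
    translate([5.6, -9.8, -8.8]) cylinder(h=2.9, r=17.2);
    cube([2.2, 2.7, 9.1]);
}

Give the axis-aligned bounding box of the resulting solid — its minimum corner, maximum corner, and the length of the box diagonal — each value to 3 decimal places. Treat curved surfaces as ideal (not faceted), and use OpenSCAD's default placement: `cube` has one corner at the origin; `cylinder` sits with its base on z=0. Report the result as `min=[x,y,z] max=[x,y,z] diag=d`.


min=[-11.600,-27.000,-8.800] max=[25.000,10.100,3.200] diag=53.479

A = translate([5.6, -9.8, -8.8]) cylinder(h=2.9, r=17.2) → bbox [-11.6,-27,-8.8] .. [22.8,7.4,-5.9]
B = cube([2.2, 2.7, 9.1]) → bbox [0,0,0] .. [2.2,2.7,9.1]
lo = A.lo+B.lo = [-11.6+0, -27+0, -8.8+0] = [-11.600,-27.000,-8.800]
hi = A.hi+B.hi = [22.8+2.2, 7.4+2.7, -5.9+9.1] = [25.000,10.100,3.200]
diag = √(36.6²+37.1²+12²) = √2859.97 = 53.479


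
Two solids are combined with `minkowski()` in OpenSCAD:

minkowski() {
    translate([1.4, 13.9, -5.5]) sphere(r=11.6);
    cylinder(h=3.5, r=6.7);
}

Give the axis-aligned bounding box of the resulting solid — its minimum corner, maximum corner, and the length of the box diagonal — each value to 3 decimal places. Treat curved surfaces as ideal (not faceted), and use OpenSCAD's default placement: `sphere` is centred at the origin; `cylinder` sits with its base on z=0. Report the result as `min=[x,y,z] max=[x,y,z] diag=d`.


A = translate([1.4, 13.9, -5.5]) sphere(r=11.6) → bbox [-10.2,2.3,-17.1] .. [13,25.5,6.1]
B = cylinder(h=3.5, r=6.7) → bbox [-6.7,-6.7,0] .. [6.7,6.7,3.5]
lo = A.lo+B.lo = [-10.2-6.7, 2.3-6.7, -17.1+0] = [-16.900,-4.400,-17.100]
hi = A.hi+B.hi = [13+6.7, 25.5+6.7, 6.1+3.5] = [19.700,32.200,9.600]
diag = √(36.6²+36.6²+26.7²) = √3392.01 = 58.241

min=[-16.900,-4.400,-17.100] max=[19.700,32.200,9.600] diag=58.241


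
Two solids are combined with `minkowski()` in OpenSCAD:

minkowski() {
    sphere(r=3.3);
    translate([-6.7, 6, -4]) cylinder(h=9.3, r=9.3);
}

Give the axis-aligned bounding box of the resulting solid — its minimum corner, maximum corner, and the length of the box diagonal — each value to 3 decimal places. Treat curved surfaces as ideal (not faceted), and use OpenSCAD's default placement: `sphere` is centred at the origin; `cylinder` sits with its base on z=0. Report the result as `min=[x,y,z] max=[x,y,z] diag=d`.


A = translate([-6.7, 6, -4]) cylinder(h=9.3, r=9.3) → bbox [-16,-3.3,-4] .. [2.6,15.3,5.3]
B = sphere(r=3.3) → bbox [-3.3,-3.3,-3.3] .. [3.3,3.3,3.3]
lo = A.lo+B.lo = [-16-3.3, -3.3-3.3, -4-3.3] = [-19.300,-6.600,-7.300]
hi = A.hi+B.hi = [2.6+3.3, 15.3+3.3, 5.3+3.3] = [5.900,18.600,8.600]
diag = √(25.2²+25.2²+15.9²) = √1522.89 = 39.024

min=[-19.300,-6.600,-7.300] max=[5.900,18.600,8.600] diag=39.024


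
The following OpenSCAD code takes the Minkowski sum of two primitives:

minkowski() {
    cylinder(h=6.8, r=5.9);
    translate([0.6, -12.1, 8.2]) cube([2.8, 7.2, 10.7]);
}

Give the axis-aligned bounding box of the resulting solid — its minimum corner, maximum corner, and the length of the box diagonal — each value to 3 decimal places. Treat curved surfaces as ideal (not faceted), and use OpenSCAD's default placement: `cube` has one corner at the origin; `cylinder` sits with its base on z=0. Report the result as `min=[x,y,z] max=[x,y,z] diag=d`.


A = translate([0.6, -12.1, 8.2]) cube([2.8, 7.2, 10.7]) → bbox [0.6,-12.1,8.2] .. [3.4,-4.9,18.9]
B = cylinder(h=6.8, r=5.9) → bbox [-5.9,-5.9,0] .. [5.9,5.9,6.8]
lo = A.lo+B.lo = [0.6-5.9, -12.1-5.9, 8.2+0] = [-5.300,-18.000,8.200]
hi = A.hi+B.hi = [3.4+5.9, -4.9+5.9, 18.9+6.8] = [9.300,1.000,25.700]
diag = √(14.6²+19²+17.5²) = √880.41 = 29.672

min=[-5.300,-18.000,8.200] max=[9.300,1.000,25.700] diag=29.672


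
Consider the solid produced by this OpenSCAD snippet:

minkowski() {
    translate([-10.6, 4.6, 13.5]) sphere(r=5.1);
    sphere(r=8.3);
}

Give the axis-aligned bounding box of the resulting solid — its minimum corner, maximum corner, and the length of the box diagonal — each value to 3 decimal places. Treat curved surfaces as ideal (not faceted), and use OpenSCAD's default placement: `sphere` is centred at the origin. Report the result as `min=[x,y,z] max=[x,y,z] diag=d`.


min=[-24.000,-8.800,0.100] max=[2.800,18.000,26.900] diag=46.419

A = translate([-10.6, 4.6, 13.5]) sphere(r=5.1) → bbox [-15.7,-0.5,8.4] .. [-5.5,9.7,18.6]
B = sphere(r=8.3) → bbox [-8.3,-8.3,-8.3] .. [8.3,8.3,8.3]
lo = A.lo+B.lo = [-15.7-8.3, -0.5-8.3, 8.4-8.3] = [-24.000,-8.800,0.100]
hi = A.hi+B.hi = [-5.5+8.3, 9.7+8.3, 18.6+8.3] = [2.800,18.000,26.900]
diag = √(26.8²+26.8²+26.8²) = √2154.72 = 46.419


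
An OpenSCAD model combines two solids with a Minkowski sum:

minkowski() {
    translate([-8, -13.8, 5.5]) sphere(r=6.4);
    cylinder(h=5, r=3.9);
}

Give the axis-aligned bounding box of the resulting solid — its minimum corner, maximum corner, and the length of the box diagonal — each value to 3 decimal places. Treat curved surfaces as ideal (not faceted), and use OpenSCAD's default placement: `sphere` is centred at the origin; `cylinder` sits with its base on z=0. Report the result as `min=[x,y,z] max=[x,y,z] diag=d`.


A = translate([-8, -13.8, 5.5]) sphere(r=6.4) → bbox [-14.4,-20.2,-0.9] .. [-1.6,-7.4,11.9]
B = cylinder(h=5, r=3.9) → bbox [-3.9,-3.9,0] .. [3.9,3.9,5]
lo = A.lo+B.lo = [-14.4-3.9, -20.2-3.9, -0.9+0] = [-18.300,-24.100,-0.900]
hi = A.hi+B.hi = [-1.6+3.9, -7.4+3.9, 11.9+5] = [2.300,-3.500,16.900]
diag = √(20.6²+20.6²+17.8²) = √1165.56 = 34.140

min=[-18.300,-24.100,-0.900] max=[2.300,-3.500,16.900] diag=34.140


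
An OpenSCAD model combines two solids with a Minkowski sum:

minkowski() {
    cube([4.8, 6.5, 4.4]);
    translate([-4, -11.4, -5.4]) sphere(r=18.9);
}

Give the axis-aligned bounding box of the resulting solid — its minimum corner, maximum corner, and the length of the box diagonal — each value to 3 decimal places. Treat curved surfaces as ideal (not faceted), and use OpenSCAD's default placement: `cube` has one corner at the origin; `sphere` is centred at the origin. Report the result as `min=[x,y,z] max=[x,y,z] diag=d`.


min=[-22.900,-30.300,-24.300] max=[19.700,14.000,17.900] diag=74.553

A = translate([-4, -11.4, -5.4]) sphere(r=18.9) → bbox [-22.9,-30.3,-24.3] .. [14.9,7.5,13.5]
B = cube([4.8, 6.5, 4.4]) → bbox [0,0,0] .. [4.8,6.5,4.4]
lo = A.lo+B.lo = [-22.9+0, -30.3+0, -24.3+0] = [-22.900,-30.300,-24.300]
hi = A.hi+B.hi = [14.9+4.8, 7.5+6.5, 13.5+4.4] = [19.700,14.000,17.900]
diag = √(42.6²+44.3²+42.2²) = √5558.09 = 74.553


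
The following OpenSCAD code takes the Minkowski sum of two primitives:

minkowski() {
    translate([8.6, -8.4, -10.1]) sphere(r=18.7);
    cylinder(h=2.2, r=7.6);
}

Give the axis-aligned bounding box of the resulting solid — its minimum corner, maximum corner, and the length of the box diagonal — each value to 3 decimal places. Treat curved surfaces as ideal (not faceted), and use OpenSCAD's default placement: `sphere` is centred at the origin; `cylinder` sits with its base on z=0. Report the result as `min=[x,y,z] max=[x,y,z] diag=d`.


min=[-17.700,-34.700,-28.800] max=[34.900,17.900,10.800] diag=84.271

A = translate([8.6, -8.4, -10.1]) sphere(r=18.7) → bbox [-10.1,-27.1,-28.8] .. [27.3,10.3,8.6]
B = cylinder(h=2.2, r=7.6) → bbox [-7.6,-7.6,0] .. [7.6,7.6,2.2]
lo = A.lo+B.lo = [-10.1-7.6, -27.1-7.6, -28.8+0] = [-17.700,-34.700,-28.800]
hi = A.hi+B.hi = [27.3+7.6, 10.3+7.6, 8.6+2.2] = [34.900,17.900,10.800]
diag = √(52.6²+52.6²+39.6²) = √7101.68 = 84.271


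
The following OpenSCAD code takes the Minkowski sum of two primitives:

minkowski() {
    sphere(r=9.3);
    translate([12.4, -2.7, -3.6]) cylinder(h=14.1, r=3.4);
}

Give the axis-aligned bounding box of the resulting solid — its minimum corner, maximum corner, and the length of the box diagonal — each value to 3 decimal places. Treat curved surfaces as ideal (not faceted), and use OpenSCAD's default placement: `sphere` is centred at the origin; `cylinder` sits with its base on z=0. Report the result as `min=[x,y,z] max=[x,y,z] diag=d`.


A = translate([12.4, -2.7, -3.6]) cylinder(h=14.1, r=3.4) → bbox [9,-6.1,-3.6] .. [15.8,0.7,10.5]
B = sphere(r=9.3) → bbox [-9.3,-9.3,-9.3] .. [9.3,9.3,9.3]
lo = A.lo+B.lo = [9-9.3, -6.1-9.3, -3.6-9.3] = [-0.300,-15.400,-12.900]
hi = A.hi+B.hi = [15.8+9.3, 0.7+9.3, 10.5+9.3] = [25.100,10.000,19.800]
diag = √(25.4²+25.4²+32.7²) = √2359.61 = 48.576

min=[-0.300,-15.400,-12.900] max=[25.100,10.000,19.800] diag=48.576


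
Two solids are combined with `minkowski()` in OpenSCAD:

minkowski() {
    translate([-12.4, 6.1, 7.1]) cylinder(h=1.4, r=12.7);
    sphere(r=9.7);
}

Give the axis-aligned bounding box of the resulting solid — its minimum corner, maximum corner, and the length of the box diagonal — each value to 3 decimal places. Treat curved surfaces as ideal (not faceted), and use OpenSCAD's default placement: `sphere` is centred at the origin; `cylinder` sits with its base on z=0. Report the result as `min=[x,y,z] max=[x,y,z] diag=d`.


A = translate([-12.4, 6.1, 7.1]) cylinder(h=1.4, r=12.7) → bbox [-25.1,-6.6,7.1] .. [0.3,18.8,8.5]
B = sphere(r=9.7) → bbox [-9.7,-9.7,-9.7] .. [9.7,9.7,9.7]
lo = A.lo+B.lo = [-25.1-9.7, -6.6-9.7, 7.1-9.7] = [-34.800,-16.300,-2.600]
hi = A.hi+B.hi = [0.3+9.7, 18.8+9.7, 8.5+9.7] = [10.000,28.500,18.200]
diag = √(44.8²+44.8²+20.8²) = √4446.72 = 66.684

min=[-34.800,-16.300,-2.600] max=[10.000,28.500,18.200] diag=66.684


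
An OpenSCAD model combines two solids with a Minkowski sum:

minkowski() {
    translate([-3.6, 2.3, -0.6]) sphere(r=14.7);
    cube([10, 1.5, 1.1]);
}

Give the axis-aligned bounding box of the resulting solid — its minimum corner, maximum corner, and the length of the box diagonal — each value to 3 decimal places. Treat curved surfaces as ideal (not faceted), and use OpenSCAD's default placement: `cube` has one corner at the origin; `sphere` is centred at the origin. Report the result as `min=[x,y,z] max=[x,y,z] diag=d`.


A = translate([-3.6, 2.3, -0.6]) sphere(r=14.7) → bbox [-18.3,-12.4,-15.3] .. [11.1,17,14.1]
B = cube([10, 1.5, 1.1]) → bbox [0,0,0] .. [10,1.5,1.1]
lo = A.lo+B.lo = [-18.3+0, -12.4+0, -15.3+0] = [-18.300,-12.400,-15.300]
hi = A.hi+B.hi = [11.1+10, 17+1.5, 14.1+1.1] = [21.100,18.500,15.200]
diag = √(39.4²+30.9²+30.5²) = √3437.42 = 58.630

min=[-18.300,-12.400,-15.300] max=[21.100,18.500,15.200] diag=58.630


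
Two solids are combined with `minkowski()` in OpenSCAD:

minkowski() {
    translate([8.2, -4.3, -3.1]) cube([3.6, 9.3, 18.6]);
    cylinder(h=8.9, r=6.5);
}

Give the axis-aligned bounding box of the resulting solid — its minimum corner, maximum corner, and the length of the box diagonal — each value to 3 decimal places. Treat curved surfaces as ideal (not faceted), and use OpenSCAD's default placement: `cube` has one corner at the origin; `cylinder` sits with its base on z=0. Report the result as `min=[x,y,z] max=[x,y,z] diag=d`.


min=[1.700,-10.800,-3.100] max=[18.300,11.500,24.400] diag=39.104

A = translate([8.2, -4.3, -3.1]) cube([3.6, 9.3, 18.6]) → bbox [8.2,-4.3,-3.1] .. [11.8,5,15.5]
B = cylinder(h=8.9, r=6.5) → bbox [-6.5,-6.5,0] .. [6.5,6.5,8.9]
lo = A.lo+B.lo = [8.2-6.5, -4.3-6.5, -3.1+0] = [1.700,-10.800,-3.100]
hi = A.hi+B.hi = [11.8+6.5, 5+6.5, 15.5+8.9] = [18.300,11.500,24.400]
diag = √(16.6²+22.3²+27.5²) = √1529.1 = 39.104


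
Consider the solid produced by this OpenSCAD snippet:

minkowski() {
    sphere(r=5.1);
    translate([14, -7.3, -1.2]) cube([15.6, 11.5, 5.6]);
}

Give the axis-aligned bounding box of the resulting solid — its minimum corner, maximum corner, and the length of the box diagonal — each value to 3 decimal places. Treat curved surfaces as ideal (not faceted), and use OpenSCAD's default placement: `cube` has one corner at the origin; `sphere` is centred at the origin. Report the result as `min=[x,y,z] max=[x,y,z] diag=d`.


min=[8.900,-12.400,-6.300] max=[34.700,9.300,9.500] diag=37.231

A = translate([14, -7.3, -1.2]) cube([15.6, 11.5, 5.6]) → bbox [14,-7.3,-1.2] .. [29.6,4.2,4.4]
B = sphere(r=5.1) → bbox [-5.1,-5.1,-5.1] .. [5.1,5.1,5.1]
lo = A.lo+B.lo = [14-5.1, -7.3-5.1, -1.2-5.1] = [8.900,-12.400,-6.300]
hi = A.hi+B.hi = [29.6+5.1, 4.2+5.1, 4.4+5.1] = [34.700,9.300,9.500]
diag = √(25.8²+21.7²+15.8²) = √1386.17 = 37.231


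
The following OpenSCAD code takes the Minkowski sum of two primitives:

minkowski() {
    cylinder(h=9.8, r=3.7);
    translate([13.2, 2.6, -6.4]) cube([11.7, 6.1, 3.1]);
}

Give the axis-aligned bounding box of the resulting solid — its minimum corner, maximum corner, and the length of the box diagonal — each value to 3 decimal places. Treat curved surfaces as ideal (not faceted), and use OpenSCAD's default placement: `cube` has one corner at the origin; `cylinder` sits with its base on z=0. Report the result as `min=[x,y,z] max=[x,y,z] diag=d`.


A = translate([13.2, 2.6, -6.4]) cube([11.7, 6.1, 3.1]) → bbox [13.2,2.6,-6.4] .. [24.9,8.7,-3.3]
B = cylinder(h=9.8, r=3.7) → bbox [-3.7,-3.7,0] .. [3.7,3.7,9.8]
lo = A.lo+B.lo = [13.2-3.7, 2.6-3.7, -6.4+0] = [9.500,-1.100,-6.400]
hi = A.hi+B.hi = [24.9+3.7, 8.7+3.7, -3.3+9.8] = [28.600,12.400,6.500]
diag = √(19.1²+13.5²+12.9²) = √713.47 = 26.711

min=[9.500,-1.100,-6.400] max=[28.600,12.400,6.500] diag=26.711


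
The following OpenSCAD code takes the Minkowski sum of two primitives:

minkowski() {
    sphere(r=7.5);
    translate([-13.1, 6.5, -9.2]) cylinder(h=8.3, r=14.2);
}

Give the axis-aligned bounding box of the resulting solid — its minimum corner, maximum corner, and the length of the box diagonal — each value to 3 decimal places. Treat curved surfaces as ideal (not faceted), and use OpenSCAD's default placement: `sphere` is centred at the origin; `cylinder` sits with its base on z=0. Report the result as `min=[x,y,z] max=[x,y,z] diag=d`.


min=[-34.800,-15.200,-16.700] max=[8.600,28.200,6.600] diag=65.651

A = translate([-13.1, 6.5, -9.2]) cylinder(h=8.3, r=14.2) → bbox [-27.3,-7.7,-9.2] .. [1.1,20.7,-0.9]
B = sphere(r=7.5) → bbox [-7.5,-7.5,-7.5] .. [7.5,7.5,7.5]
lo = A.lo+B.lo = [-27.3-7.5, -7.7-7.5, -9.2-7.5] = [-34.800,-15.200,-16.700]
hi = A.hi+B.hi = [1.1+7.5, 20.7+7.5, -0.9+7.5] = [8.600,28.200,6.600]
diag = √(43.4²+43.4²+23.3²) = √4310.01 = 65.651


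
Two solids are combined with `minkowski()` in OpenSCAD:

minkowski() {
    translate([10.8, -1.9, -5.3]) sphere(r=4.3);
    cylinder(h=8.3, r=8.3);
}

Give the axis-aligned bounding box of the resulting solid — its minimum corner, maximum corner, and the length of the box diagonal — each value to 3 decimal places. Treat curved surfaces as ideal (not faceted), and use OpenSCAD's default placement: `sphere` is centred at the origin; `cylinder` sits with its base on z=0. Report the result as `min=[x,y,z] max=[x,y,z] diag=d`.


A = translate([10.8, -1.9, -5.3]) sphere(r=4.3) → bbox [6.5,-6.2,-9.6] .. [15.1,2.4,-1]
B = cylinder(h=8.3, r=8.3) → bbox [-8.3,-8.3,0] .. [8.3,8.3,8.3]
lo = A.lo+B.lo = [6.5-8.3, -6.2-8.3, -9.6+0] = [-1.800,-14.500,-9.600]
hi = A.hi+B.hi = [15.1+8.3, 2.4+8.3, -1+8.3] = [23.400,10.700,7.300]
diag = √(25.2²+25.2²+16.9²) = √1555.69 = 39.442

min=[-1.800,-14.500,-9.600] max=[23.400,10.700,7.300] diag=39.442


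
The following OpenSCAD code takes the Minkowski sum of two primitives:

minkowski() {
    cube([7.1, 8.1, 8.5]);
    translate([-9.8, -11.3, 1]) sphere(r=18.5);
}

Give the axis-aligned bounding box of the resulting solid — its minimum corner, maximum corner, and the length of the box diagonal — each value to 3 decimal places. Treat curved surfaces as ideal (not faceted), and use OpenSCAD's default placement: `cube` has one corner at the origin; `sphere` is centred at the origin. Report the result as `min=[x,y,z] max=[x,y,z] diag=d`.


A = translate([-9.8, -11.3, 1]) sphere(r=18.5) → bbox [-28.3,-29.8,-17.5] .. [8.7,7.2,19.5]
B = cube([7.1, 8.1, 8.5]) → bbox [0,0,0] .. [7.1,8.1,8.5]
lo = A.lo+B.lo = [-28.3+0, -29.8+0, -17.5+0] = [-28.300,-29.800,-17.500]
hi = A.hi+B.hi = [8.7+7.1, 7.2+8.1, 19.5+8.5] = [15.800,15.300,28.000]
diag = √(44.1²+45.1²+45.5²) = √6049.07 = 77.776

min=[-28.300,-29.800,-17.500] max=[15.800,15.300,28.000] diag=77.776


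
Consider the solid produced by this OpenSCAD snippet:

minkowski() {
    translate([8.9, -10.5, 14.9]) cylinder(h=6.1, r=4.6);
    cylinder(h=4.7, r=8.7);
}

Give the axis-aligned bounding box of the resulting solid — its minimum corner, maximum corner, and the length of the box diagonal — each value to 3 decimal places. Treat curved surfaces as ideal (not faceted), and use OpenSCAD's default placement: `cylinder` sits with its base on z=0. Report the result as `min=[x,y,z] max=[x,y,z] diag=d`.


A = translate([8.9, -10.5, 14.9]) cylinder(h=6.1, r=4.6) → bbox [4.3,-15.1,14.9] .. [13.5,-5.9,21]
B = cylinder(h=4.7, r=8.7) → bbox [-8.7,-8.7,0] .. [8.7,8.7,4.7]
lo = A.lo+B.lo = [4.3-8.7, -15.1-8.7, 14.9+0] = [-4.400,-23.800,14.900]
hi = A.hi+B.hi = [13.5+8.7, -5.9+8.7, 21+4.7] = [22.200,2.800,25.700]
diag = √(26.6²+26.6²+10.8²) = √1531.76 = 39.138

min=[-4.400,-23.800,14.900] max=[22.200,2.800,25.700] diag=39.138


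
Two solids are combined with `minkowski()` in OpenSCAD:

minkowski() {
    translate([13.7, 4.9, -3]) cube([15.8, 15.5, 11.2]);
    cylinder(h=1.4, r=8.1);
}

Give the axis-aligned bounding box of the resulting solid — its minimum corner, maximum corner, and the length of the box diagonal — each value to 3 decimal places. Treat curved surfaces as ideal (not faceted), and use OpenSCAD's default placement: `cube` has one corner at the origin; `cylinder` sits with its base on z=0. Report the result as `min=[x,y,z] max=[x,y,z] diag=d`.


min=[5.600,-3.200,-3.000] max=[37.600,28.500,9.600] diag=46.772

A = translate([13.7, 4.9, -3]) cube([15.8, 15.5, 11.2]) → bbox [13.7,4.9,-3] .. [29.5,20.4,8.2]
B = cylinder(h=1.4, r=8.1) → bbox [-8.1,-8.1,0] .. [8.1,8.1,1.4]
lo = A.lo+B.lo = [13.7-8.1, 4.9-8.1, -3+0] = [5.600,-3.200,-3.000]
hi = A.hi+B.hi = [29.5+8.1, 20.4+8.1, 8.2+1.4] = [37.600,28.500,9.600]
diag = √(32²+31.7²+12.6²) = √2187.65 = 46.772


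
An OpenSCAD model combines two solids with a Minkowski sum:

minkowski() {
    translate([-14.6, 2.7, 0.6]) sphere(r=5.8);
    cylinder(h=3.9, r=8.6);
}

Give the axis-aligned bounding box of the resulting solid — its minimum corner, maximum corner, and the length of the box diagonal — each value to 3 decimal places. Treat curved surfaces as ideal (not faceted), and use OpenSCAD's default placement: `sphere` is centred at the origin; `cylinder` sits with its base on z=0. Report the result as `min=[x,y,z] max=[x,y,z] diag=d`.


A = translate([-14.6, 2.7, 0.6]) sphere(r=5.8) → bbox [-20.4,-3.1,-5.2] .. [-8.8,8.5,6.4]
B = cylinder(h=3.9, r=8.6) → bbox [-8.6,-8.6,0] .. [8.6,8.6,3.9]
lo = A.lo+B.lo = [-20.4-8.6, -3.1-8.6, -5.2+0] = [-29.000,-11.700,-5.200]
hi = A.hi+B.hi = [-8.8+8.6, 8.5+8.6, 6.4+3.9] = [-0.200,17.100,10.300]
diag = √(28.8²+28.8²+15.5²) = √1899.13 = 43.579

min=[-29.000,-11.700,-5.200] max=[-0.200,17.100,10.300] diag=43.579


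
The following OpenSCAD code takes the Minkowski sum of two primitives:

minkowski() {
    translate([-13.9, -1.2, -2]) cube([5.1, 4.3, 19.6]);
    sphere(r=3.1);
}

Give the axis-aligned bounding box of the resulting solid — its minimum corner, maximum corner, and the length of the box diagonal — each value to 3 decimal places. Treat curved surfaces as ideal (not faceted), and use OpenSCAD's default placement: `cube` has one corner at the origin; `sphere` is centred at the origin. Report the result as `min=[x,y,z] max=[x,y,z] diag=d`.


min=[-17.000,-4.300,-5.100] max=[-5.700,6.200,20.700] diag=30.060

A = translate([-13.9, -1.2, -2]) cube([5.1, 4.3, 19.6]) → bbox [-13.9,-1.2,-2] .. [-8.8,3.1,17.6]
B = sphere(r=3.1) → bbox [-3.1,-3.1,-3.1] .. [3.1,3.1,3.1]
lo = A.lo+B.lo = [-13.9-3.1, -1.2-3.1, -2-3.1] = [-17.000,-4.300,-5.100]
hi = A.hi+B.hi = [-8.8+3.1, 3.1+3.1, 17.6+3.1] = [-5.700,6.200,20.700]
diag = √(11.3²+10.5²+25.8²) = √903.58 = 30.060


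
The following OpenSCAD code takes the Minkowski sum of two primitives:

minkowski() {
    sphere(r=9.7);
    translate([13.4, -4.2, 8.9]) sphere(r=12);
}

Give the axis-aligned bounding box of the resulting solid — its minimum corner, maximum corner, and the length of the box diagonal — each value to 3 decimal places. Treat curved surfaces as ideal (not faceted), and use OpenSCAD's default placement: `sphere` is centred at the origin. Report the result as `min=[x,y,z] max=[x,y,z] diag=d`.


min=[-8.300,-25.900,-12.800] max=[35.100,17.500,30.600] diag=75.171

A = translate([13.4, -4.2, 8.9]) sphere(r=12) → bbox [1.4,-16.2,-3.1] .. [25.4,7.8,20.9]
B = sphere(r=9.7) → bbox [-9.7,-9.7,-9.7] .. [9.7,9.7,9.7]
lo = A.lo+B.lo = [1.4-9.7, -16.2-9.7, -3.1-9.7] = [-8.300,-25.900,-12.800]
hi = A.hi+B.hi = [25.4+9.7, 7.8+9.7, 20.9+9.7] = [35.100,17.500,30.600]
diag = √(43.4²+43.4²+43.4²) = √5650.68 = 75.171


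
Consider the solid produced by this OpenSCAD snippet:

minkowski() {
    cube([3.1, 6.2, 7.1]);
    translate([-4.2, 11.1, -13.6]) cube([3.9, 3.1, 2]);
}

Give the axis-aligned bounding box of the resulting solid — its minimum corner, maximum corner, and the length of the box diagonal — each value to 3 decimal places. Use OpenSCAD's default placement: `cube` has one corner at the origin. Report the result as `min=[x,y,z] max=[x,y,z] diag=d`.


min=[-4.200,11.100,-13.600] max=[2.800,20.400,-4.500] diag=14.775

A = translate([-4.2, 11.1, -13.6]) cube([3.9, 3.1, 2]) → bbox [-4.2,11.1,-13.6] .. [-0.3,14.2,-11.6]
B = cube([3.1, 6.2, 7.1]) → bbox [0,0,0] .. [3.1,6.2,7.1]
lo = A.lo+B.lo = [-4.2+0, 11.1+0, -13.6+0] = [-4.200,11.100,-13.600]
hi = A.hi+B.hi = [-0.3+3.1, 14.2+6.2, -11.6+7.1] = [2.800,20.400,-4.500]
diag = √(7²+9.3²+9.1²) = √218.3 = 14.775


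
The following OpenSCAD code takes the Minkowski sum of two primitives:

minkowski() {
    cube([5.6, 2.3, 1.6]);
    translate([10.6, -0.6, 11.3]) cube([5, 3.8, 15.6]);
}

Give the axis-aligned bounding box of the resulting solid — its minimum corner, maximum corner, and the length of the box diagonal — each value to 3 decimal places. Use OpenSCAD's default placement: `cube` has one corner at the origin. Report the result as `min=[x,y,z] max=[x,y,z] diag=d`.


A = translate([10.6, -0.6, 11.3]) cube([5, 3.8, 15.6]) → bbox [10.6,-0.6,11.3] .. [15.6,3.2,26.9]
B = cube([5.6, 2.3, 1.6]) → bbox [0,0,0] .. [5.6,2.3,1.6]
lo = A.lo+B.lo = [10.6+0, -0.6+0, 11.3+0] = [10.600,-0.600,11.300]
hi = A.hi+B.hi = [15.6+5.6, 3.2+2.3, 26.9+1.6] = [21.200,5.500,28.500]
diag = √(10.6²+6.1²+17.2²) = √445.41 = 21.105

min=[10.600,-0.600,11.300] max=[21.200,5.500,28.500] diag=21.105


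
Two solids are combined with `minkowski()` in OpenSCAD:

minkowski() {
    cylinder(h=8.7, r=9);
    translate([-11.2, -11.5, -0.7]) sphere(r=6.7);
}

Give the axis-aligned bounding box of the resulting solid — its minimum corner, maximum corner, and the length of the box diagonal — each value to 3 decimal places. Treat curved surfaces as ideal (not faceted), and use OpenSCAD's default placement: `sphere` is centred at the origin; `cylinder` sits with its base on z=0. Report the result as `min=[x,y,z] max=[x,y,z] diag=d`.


A = translate([-11.2, -11.5, -0.7]) sphere(r=6.7) → bbox [-17.9,-18.2,-7.4] .. [-4.5,-4.8,6]
B = cylinder(h=8.7, r=9) → bbox [-9,-9,0] .. [9,9,8.7]
lo = A.lo+B.lo = [-17.9-9, -18.2-9, -7.4+0] = [-26.900,-27.200,-7.400]
hi = A.hi+B.hi = [-4.5+9, -4.8+9, 6+8.7] = [4.500,4.200,14.700]
diag = √(31.4²+31.4²+22.1²) = √2460.33 = 49.602

min=[-26.900,-27.200,-7.400] max=[4.500,4.200,14.700] diag=49.602


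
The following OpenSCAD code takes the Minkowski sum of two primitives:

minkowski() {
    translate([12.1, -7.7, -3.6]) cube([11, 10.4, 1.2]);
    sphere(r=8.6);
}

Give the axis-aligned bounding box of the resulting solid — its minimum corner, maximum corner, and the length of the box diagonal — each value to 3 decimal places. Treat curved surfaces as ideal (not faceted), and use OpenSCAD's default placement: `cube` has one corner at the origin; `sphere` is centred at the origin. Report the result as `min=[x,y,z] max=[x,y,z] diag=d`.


min=[3.500,-16.300,-12.200] max=[31.700,11.300,6.200] diag=43.538

A = translate([12.1, -7.7, -3.6]) cube([11, 10.4, 1.2]) → bbox [12.1,-7.7,-3.6] .. [23.1,2.7,-2.4]
B = sphere(r=8.6) → bbox [-8.6,-8.6,-8.6] .. [8.6,8.6,8.6]
lo = A.lo+B.lo = [12.1-8.6, -7.7-8.6, -3.6-8.6] = [3.500,-16.300,-12.200]
hi = A.hi+B.hi = [23.1+8.6, 2.7+8.6, -2.4+8.6] = [31.700,11.300,6.200]
diag = √(28.2²+27.6²+18.4²) = √1895.56 = 43.538


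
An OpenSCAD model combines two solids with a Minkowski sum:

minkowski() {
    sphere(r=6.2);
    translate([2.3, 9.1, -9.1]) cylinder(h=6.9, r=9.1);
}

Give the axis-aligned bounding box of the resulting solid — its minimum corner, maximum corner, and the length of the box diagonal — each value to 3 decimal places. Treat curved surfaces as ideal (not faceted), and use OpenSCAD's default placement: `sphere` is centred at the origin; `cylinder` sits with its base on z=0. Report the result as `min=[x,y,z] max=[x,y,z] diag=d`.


min=[-13.000,-6.200,-15.300] max=[17.600,24.400,4.000] diag=47.384

A = translate([2.3, 9.1, -9.1]) cylinder(h=6.9, r=9.1) → bbox [-6.8,0,-9.1] .. [11.4,18.2,-2.2]
B = sphere(r=6.2) → bbox [-6.2,-6.2,-6.2] .. [6.2,6.2,6.2]
lo = A.lo+B.lo = [-6.8-6.2, 0-6.2, -9.1-6.2] = [-13.000,-6.200,-15.300]
hi = A.hi+B.hi = [11.4+6.2, 18.2+6.2, -2.2+6.2] = [17.600,24.400,4.000]
diag = √(30.6²+30.6²+19.3²) = √2245.21 = 47.384


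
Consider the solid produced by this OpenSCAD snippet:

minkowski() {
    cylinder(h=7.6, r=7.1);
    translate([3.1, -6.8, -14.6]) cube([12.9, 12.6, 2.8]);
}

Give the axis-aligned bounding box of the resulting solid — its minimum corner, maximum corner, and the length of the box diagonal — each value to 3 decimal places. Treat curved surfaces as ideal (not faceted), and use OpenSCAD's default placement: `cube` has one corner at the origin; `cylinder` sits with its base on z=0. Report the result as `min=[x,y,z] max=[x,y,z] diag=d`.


A = translate([3.1, -6.8, -14.6]) cube([12.9, 12.6, 2.8]) → bbox [3.1,-6.8,-14.6] .. [16,5.8,-11.8]
B = cylinder(h=7.6, r=7.1) → bbox [-7.1,-7.1,0] .. [7.1,7.1,7.6]
lo = A.lo+B.lo = [3.1-7.1, -6.8-7.1, -14.6+0] = [-4.000,-13.900,-14.600]
hi = A.hi+B.hi = [16+7.1, 5.8+7.1, -11.8+7.6] = [23.100,12.900,-4.200]
diag = √(27.1²+26.8²+10.4²) = √1560.81 = 39.507

min=[-4.000,-13.900,-14.600] max=[23.100,12.900,-4.200] diag=39.507


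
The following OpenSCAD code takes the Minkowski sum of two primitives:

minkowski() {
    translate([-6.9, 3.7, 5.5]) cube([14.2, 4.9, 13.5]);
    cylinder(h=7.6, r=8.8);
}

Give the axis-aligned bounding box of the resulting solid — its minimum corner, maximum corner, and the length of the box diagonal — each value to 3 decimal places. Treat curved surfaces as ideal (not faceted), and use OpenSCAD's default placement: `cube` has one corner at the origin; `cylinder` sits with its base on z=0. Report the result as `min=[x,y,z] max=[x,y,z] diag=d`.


min=[-15.700,-5.100,5.500] max=[16.100,17.400,26.600] diag=44.302

A = translate([-6.9, 3.7, 5.5]) cube([14.2, 4.9, 13.5]) → bbox [-6.9,3.7,5.5] .. [7.3,8.6,19]
B = cylinder(h=7.6, r=8.8) → bbox [-8.8,-8.8,0] .. [8.8,8.8,7.6]
lo = A.lo+B.lo = [-6.9-8.8, 3.7-8.8, 5.5+0] = [-15.700,-5.100,5.500]
hi = A.hi+B.hi = [7.3+8.8, 8.6+8.8, 19+7.6] = [16.100,17.400,26.600]
diag = √(31.8²+22.5²+21.1²) = √1962.7 = 44.302


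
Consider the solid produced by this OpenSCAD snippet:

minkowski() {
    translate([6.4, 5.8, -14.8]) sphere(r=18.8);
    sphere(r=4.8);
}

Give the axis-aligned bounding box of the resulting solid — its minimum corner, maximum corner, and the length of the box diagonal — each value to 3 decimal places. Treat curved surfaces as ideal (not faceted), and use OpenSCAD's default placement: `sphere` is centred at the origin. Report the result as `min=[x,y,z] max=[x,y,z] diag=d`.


min=[-17.200,-17.800,-38.400] max=[30.000,29.400,8.800] diag=81.753

A = translate([6.4, 5.8, -14.8]) sphere(r=18.8) → bbox [-12.4,-13,-33.6] .. [25.2,24.6,4]
B = sphere(r=4.8) → bbox [-4.8,-4.8,-4.8] .. [4.8,4.8,4.8]
lo = A.lo+B.lo = [-12.4-4.8, -13-4.8, -33.6-4.8] = [-17.200,-17.800,-38.400]
hi = A.hi+B.hi = [25.2+4.8, 24.6+4.8, 4+4.8] = [30.000,29.400,8.800]
diag = √(47.2²+47.2²+47.2²) = √6683.52 = 81.753


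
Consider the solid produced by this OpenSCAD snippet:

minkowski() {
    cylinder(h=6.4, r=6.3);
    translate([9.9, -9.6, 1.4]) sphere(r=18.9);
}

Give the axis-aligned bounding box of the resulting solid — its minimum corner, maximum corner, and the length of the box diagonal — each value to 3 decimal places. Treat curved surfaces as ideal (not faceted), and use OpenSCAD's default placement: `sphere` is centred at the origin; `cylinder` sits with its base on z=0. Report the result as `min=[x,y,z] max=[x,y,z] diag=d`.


min=[-15.300,-34.800,-17.500] max=[35.100,15.600,26.700] diag=83.869

A = translate([9.9, -9.6, 1.4]) sphere(r=18.9) → bbox [-9,-28.5,-17.5] .. [28.8,9.3,20.3]
B = cylinder(h=6.4, r=6.3) → bbox [-6.3,-6.3,0] .. [6.3,6.3,6.4]
lo = A.lo+B.lo = [-9-6.3, -28.5-6.3, -17.5+0] = [-15.300,-34.800,-17.500]
hi = A.hi+B.hi = [28.8+6.3, 9.3+6.3, 20.3+6.4] = [35.100,15.600,26.700]
diag = √(50.4²+50.4²+44.2²) = √7033.96 = 83.869


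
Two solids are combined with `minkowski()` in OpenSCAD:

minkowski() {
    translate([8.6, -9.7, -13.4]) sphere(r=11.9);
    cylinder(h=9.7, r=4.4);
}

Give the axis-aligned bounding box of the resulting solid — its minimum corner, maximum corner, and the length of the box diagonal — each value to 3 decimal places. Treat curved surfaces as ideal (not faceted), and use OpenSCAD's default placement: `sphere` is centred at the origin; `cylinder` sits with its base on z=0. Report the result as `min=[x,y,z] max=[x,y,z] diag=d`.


min=[-7.700,-26.000,-25.300] max=[24.900,6.600,8.200] diag=56.989

A = translate([8.6, -9.7, -13.4]) sphere(r=11.9) → bbox [-3.3,-21.6,-25.3] .. [20.5,2.2,-1.5]
B = cylinder(h=9.7, r=4.4) → bbox [-4.4,-4.4,0] .. [4.4,4.4,9.7]
lo = A.lo+B.lo = [-3.3-4.4, -21.6-4.4, -25.3+0] = [-7.700,-26.000,-25.300]
hi = A.hi+B.hi = [20.5+4.4, 2.2+4.4, -1.5+9.7] = [24.900,6.600,8.200]
diag = √(32.6²+32.6²+33.5²) = √3247.77 = 56.989


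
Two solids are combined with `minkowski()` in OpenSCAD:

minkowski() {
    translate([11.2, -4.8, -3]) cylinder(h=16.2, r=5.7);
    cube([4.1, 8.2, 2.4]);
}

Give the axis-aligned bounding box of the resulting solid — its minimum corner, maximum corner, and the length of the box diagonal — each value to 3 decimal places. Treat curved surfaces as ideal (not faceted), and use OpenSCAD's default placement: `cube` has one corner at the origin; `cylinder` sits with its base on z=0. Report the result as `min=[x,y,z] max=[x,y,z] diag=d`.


min=[5.500,-10.500,-3.000] max=[21.000,9.100,15.600] diag=31.151

A = translate([11.2, -4.8, -3]) cylinder(h=16.2, r=5.7) → bbox [5.5,-10.5,-3] .. [16.9,0.9,13.2]
B = cube([4.1, 8.2, 2.4]) → bbox [0,0,0] .. [4.1,8.2,2.4]
lo = A.lo+B.lo = [5.5+0, -10.5+0, -3+0] = [5.500,-10.500,-3.000]
hi = A.hi+B.hi = [16.9+4.1, 0.9+8.2, 13.2+2.4] = [21.000,9.100,15.600]
diag = √(15.5²+19.6²+18.6²) = √970.37 = 31.151


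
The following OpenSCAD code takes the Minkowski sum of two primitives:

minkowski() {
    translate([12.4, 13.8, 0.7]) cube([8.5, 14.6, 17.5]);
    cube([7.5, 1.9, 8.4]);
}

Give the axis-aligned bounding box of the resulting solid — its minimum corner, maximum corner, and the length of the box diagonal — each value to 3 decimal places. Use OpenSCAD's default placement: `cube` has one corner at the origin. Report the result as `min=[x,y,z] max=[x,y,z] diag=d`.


A = translate([12.4, 13.8, 0.7]) cube([8.5, 14.6, 17.5]) → bbox [12.4,13.8,0.7] .. [20.9,28.4,18.2]
B = cube([7.5, 1.9, 8.4]) → bbox [0,0,0] .. [7.5,1.9,8.4]
lo = A.lo+B.lo = [12.4+0, 13.8+0, 0.7+0] = [12.400,13.800,0.700]
hi = A.hi+B.hi = [20.9+7.5, 28.4+1.9, 18.2+8.4] = [28.400,30.300,26.600]
diag = √(16²+16.5²+25.9²) = √1199.06 = 34.627

min=[12.400,13.800,0.700] max=[28.400,30.300,26.600] diag=34.627


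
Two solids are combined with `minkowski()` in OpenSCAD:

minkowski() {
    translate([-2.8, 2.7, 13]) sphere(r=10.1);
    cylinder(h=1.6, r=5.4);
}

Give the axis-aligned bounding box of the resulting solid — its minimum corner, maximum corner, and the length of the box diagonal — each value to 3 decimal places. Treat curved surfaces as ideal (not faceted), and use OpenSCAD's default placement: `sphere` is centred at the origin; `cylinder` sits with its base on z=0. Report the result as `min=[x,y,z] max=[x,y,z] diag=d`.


A = translate([-2.8, 2.7, 13]) sphere(r=10.1) → bbox [-12.9,-7.4,2.9] .. [7.3,12.8,23.1]
B = cylinder(h=1.6, r=5.4) → bbox [-5.4,-5.4,0] .. [5.4,5.4,1.6]
lo = A.lo+B.lo = [-12.9-5.4, -7.4-5.4, 2.9+0] = [-18.300,-12.800,2.900]
hi = A.hi+B.hi = [7.3+5.4, 12.8+5.4, 23.1+1.6] = [12.700,18.200,24.700]
diag = √(31²+31²+21.8²) = √2397.24 = 48.962

min=[-18.300,-12.800,2.900] max=[12.700,18.200,24.700] diag=48.962


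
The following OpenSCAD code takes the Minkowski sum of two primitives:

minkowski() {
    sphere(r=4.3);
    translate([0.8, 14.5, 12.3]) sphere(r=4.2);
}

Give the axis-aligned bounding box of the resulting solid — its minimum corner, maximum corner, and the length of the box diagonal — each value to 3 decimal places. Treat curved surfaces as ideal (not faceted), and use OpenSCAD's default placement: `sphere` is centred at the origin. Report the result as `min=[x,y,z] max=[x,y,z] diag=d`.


min=[-7.700,6.000,3.800] max=[9.300,23.000,20.800] diag=29.445

A = translate([0.8, 14.5, 12.3]) sphere(r=4.2) → bbox [-3.4,10.3,8.1] .. [5,18.7,16.5]
B = sphere(r=4.3) → bbox [-4.3,-4.3,-4.3] .. [4.3,4.3,4.3]
lo = A.lo+B.lo = [-3.4-4.3, 10.3-4.3, 8.1-4.3] = [-7.700,6.000,3.800]
hi = A.hi+B.hi = [5+4.3, 18.7+4.3, 16.5+4.3] = [9.300,23.000,20.800]
diag = √(17²+17²+17²) = √867 = 29.445


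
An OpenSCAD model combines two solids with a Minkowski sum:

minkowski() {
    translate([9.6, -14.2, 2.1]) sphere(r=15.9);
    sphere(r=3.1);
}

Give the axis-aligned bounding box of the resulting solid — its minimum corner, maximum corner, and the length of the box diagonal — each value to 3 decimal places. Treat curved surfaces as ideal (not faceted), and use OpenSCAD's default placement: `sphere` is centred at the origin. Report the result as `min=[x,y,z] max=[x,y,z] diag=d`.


min=[-9.400,-33.200,-16.900] max=[28.600,4.800,21.100] diag=65.818

A = translate([9.6, -14.2, 2.1]) sphere(r=15.9) → bbox [-6.3,-30.1,-13.8] .. [25.5,1.7,18]
B = sphere(r=3.1) → bbox [-3.1,-3.1,-3.1] .. [3.1,3.1,3.1]
lo = A.lo+B.lo = [-6.3-3.1, -30.1-3.1, -13.8-3.1] = [-9.400,-33.200,-16.900]
hi = A.hi+B.hi = [25.5+3.1, 1.7+3.1, 18+3.1] = [28.600,4.800,21.100]
diag = √(38²+38²+38²) = √4332 = 65.818


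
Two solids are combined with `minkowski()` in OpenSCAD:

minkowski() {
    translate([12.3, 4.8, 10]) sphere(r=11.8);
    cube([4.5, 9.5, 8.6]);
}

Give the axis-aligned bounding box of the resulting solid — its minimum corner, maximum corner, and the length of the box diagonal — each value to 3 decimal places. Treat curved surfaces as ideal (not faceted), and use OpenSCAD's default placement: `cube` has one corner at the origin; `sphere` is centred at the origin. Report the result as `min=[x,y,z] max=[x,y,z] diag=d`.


min=[0.500,-7.000,-1.800] max=[28.600,26.100,30.400] diag=54.056

A = translate([12.3, 4.8, 10]) sphere(r=11.8) → bbox [0.5,-7,-1.8] .. [24.1,16.6,21.8]
B = cube([4.5, 9.5, 8.6]) → bbox [0,0,0] .. [4.5,9.5,8.6]
lo = A.lo+B.lo = [0.5+0, -7+0, -1.8+0] = [0.500,-7.000,-1.800]
hi = A.hi+B.hi = [24.1+4.5, 16.6+9.5, 21.8+8.6] = [28.600,26.100,30.400]
diag = √(28.1²+33.1²+32.2²) = √2922.06 = 54.056


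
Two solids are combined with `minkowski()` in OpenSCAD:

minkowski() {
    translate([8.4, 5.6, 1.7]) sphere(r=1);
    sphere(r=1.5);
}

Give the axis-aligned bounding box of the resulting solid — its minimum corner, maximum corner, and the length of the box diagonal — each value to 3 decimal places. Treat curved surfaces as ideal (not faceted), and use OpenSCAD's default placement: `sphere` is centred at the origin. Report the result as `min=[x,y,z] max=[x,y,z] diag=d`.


A = translate([8.4, 5.6, 1.7]) sphere(r=1) → bbox [7.4,4.6,0.7] .. [9.4,6.6,2.7]
B = sphere(r=1.5) → bbox [-1.5,-1.5,-1.5] .. [1.5,1.5,1.5]
lo = A.lo+B.lo = [7.4-1.5, 4.6-1.5, 0.7-1.5] = [5.900,3.100,-0.800]
hi = A.hi+B.hi = [9.4+1.5, 6.6+1.5, 2.7+1.5] = [10.900,8.100,4.200]
diag = √(5²+5²+5²) = √75 = 8.660

min=[5.900,3.100,-0.800] max=[10.900,8.100,4.200] diag=8.660


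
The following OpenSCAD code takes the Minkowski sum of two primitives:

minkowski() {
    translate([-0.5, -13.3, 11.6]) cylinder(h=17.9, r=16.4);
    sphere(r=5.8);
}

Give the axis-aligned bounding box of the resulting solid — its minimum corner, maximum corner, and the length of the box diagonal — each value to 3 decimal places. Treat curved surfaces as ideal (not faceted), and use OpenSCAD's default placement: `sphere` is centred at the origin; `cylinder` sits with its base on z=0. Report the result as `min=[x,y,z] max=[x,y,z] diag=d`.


A = translate([-0.5, -13.3, 11.6]) cylinder(h=17.9, r=16.4) → bbox [-16.9,-29.7,11.6] .. [15.9,3.1,29.5]
B = sphere(r=5.8) → bbox [-5.8,-5.8,-5.8] .. [5.8,5.8,5.8]
lo = A.lo+B.lo = [-16.9-5.8, -29.7-5.8, 11.6-5.8] = [-22.700,-35.500,5.800]
hi = A.hi+B.hi = [15.9+5.8, 3.1+5.8, 29.5+5.8] = [21.700,8.900,35.300]
diag = √(44.4²+44.4²+29.5²) = √4812.97 = 69.376

min=[-22.700,-35.500,5.800] max=[21.700,8.900,35.300] diag=69.376


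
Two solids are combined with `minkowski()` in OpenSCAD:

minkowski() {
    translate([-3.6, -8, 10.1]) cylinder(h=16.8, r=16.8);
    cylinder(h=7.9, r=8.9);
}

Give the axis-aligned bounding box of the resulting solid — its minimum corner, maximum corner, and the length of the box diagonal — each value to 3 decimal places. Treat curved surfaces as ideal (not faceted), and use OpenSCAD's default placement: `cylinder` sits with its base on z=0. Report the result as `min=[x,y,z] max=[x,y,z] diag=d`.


min=[-29.300,-33.700,10.100] max=[22.100,17.700,34.800] diag=76.772

A = translate([-3.6, -8, 10.1]) cylinder(h=16.8, r=16.8) → bbox [-20.4,-24.8,10.1] .. [13.2,8.8,26.9]
B = cylinder(h=7.9, r=8.9) → bbox [-8.9,-8.9,0] .. [8.9,8.9,7.9]
lo = A.lo+B.lo = [-20.4-8.9, -24.8-8.9, 10.1+0] = [-29.300,-33.700,10.100]
hi = A.hi+B.hi = [13.2+8.9, 8.8+8.9, 26.9+7.9] = [22.100,17.700,34.800]
diag = √(51.4²+51.4²+24.7²) = √5894.01 = 76.772
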